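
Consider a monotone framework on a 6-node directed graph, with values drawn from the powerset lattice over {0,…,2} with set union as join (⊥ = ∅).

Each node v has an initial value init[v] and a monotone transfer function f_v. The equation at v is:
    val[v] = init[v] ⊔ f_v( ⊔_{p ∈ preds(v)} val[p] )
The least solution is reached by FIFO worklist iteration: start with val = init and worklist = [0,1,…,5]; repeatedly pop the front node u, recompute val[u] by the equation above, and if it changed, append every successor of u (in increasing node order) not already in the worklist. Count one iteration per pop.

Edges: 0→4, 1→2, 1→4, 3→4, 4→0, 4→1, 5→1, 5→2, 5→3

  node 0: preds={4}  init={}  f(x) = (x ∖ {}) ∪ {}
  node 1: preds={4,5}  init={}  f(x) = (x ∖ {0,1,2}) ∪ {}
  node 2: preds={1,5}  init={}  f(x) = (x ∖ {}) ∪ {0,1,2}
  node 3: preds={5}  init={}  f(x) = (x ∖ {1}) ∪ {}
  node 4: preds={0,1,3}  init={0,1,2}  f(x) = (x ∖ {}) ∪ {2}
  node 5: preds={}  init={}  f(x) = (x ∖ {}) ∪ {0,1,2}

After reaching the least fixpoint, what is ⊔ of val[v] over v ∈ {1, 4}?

{0,1,2}

Trace (10 dequeues):
  [1] u=0 | in {0,1,2} | out {0,1,2} | prev {} | push {}
  [2] u=1 | in {0,1,2} | out {} | ==
  [3] u=2 | in {} | out {0,1,2} | prev {} | push {}
  [4] u=3 | in {} | out {} | ==
  [5] u=4 | in {0,1,2} | out {0,1,2} | ==
  [6] u=5 | in {} | out {0,1,2} | prev {} | push {1,2,3}
  [7] u=1 | in {0,1,2} | out {} | ==
  [8] u=2 | in {0,1,2} | out {0,1,2} | ==
  [9] u=3 | in {0,1,2} | out {0,2} | prev {} | push {4}
  [10] u=4 | in {0,1,2} | out {0,1,2} | ==

Converged values:
  [0] {0,1,2}
  [1] {}
  [2] {0,1,2}
  [3] {0,2}
  [4] {0,1,2}
  [5] {0,1,2}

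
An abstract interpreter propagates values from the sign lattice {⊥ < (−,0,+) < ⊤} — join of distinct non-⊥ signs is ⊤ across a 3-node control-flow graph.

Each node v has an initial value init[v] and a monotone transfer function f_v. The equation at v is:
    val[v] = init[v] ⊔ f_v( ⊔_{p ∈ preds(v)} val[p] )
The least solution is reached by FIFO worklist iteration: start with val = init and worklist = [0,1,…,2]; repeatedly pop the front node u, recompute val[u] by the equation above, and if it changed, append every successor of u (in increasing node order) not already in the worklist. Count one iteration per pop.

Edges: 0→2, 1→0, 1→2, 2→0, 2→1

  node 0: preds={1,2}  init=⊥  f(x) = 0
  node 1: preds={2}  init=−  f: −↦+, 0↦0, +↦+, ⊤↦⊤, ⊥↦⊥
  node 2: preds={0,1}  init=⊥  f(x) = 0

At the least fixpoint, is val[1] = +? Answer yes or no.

Iteration log — 7 steps:
  step 1. node 0  ⊔preds=−  new=0  old=⊥  +wl: 
  step 2. node 1  ⊔preds=⊥  new=−  stable
  step 3. node 2  ⊔preds=⊤  new=0  old=⊥  +wl: 0,1
  step 4. node 0  ⊔preds=⊤  new=0  stable
  step 5. node 1  ⊔preds=0  new=⊤  old=−  +wl: 0,2
  step 6. node 0  ⊔preds=⊤  new=0  stable
  step 7. node 2  ⊔preds=⊤  new=0  stable

Least fixpoint reached:
  node 0: 0
  node 1: ⊤
  node 2: 0

no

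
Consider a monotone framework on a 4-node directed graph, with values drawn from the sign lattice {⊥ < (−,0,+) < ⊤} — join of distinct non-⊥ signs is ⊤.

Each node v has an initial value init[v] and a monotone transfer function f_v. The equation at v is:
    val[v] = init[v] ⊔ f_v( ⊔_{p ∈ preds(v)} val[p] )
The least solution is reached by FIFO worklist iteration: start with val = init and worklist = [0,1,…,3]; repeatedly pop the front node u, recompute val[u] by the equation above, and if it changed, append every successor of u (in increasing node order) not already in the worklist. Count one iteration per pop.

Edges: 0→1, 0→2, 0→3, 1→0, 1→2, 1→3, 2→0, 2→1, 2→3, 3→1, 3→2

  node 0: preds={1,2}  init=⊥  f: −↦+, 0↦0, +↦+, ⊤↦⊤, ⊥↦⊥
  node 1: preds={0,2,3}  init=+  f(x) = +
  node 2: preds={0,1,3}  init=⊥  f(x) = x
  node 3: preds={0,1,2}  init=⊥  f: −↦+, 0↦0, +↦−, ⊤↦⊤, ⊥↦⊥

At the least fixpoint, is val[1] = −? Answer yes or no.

Iteration log — 12 steps:
  step 1. node 0  ⊔preds=+  new=+  old=⊥  +wl: 
  step 2. node 1  ⊔preds=+  new=+  stable
  step 3. node 2  ⊔preds=+  new=+  old=⊥  +wl: 0,1
  step 4. node 3  ⊔preds=+  new=−  old=⊥  +wl: 2
  step 5. node 0  ⊔preds=+  new=+  stable
  step 6. node 1  ⊔preds=⊤  new=+  stable
  step 7. node 2  ⊔preds=⊤  new=⊤  old=+  +wl: 0,1,3
  step 8. node 0  ⊔preds=⊤  new=⊤  old=+  +wl: 2
  step 9. node 1  ⊔preds=⊤  new=+  stable
  step 10. node 3  ⊔preds=⊤  new=⊤  old=−  +wl: 1
  step 11. node 2  ⊔preds=⊤  new=⊤  stable
  step 12. node 1  ⊔preds=⊤  new=+  stable

Least fixpoint reached:
  node 0: ⊤
  node 1: +
  node 2: ⊤
  node 3: ⊤

no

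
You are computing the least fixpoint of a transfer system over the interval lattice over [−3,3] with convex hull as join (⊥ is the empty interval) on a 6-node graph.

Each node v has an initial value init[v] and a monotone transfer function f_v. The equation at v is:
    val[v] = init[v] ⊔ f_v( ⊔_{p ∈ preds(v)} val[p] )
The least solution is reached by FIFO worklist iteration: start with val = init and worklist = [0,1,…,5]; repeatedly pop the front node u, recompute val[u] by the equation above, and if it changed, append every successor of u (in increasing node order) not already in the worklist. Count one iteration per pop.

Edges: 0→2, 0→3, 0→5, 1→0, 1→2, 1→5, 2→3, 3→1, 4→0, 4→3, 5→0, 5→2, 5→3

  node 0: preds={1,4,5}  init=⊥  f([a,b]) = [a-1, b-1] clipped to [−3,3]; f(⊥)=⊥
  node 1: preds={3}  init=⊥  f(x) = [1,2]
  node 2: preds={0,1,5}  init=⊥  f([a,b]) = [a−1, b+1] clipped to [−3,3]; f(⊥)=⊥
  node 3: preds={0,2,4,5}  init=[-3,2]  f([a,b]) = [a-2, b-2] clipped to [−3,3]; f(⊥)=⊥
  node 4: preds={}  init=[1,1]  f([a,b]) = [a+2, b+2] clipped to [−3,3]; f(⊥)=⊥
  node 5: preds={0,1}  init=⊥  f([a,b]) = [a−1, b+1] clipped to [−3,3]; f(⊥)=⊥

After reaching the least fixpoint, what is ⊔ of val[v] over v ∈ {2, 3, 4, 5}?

[-3,3]

Iteration log — 14 steps:
  step 1. node 0  ⊔preds=[1,1]  new=[0,0]  old=⊥  +wl: 
  step 2. node 1  ⊔preds=[-3,2]  new=[1,2]  old=⊥  +wl: 0
  step 3. node 2  ⊔preds=[0,2]  new=[-1,3]  old=⊥  +wl: 
  step 4. node 3  ⊔preds=[-1,3]  new=[-3,2]  stable
  step 5. node 4  ⊔preds=⊥  new=[1,1]  stable
  step 6. node 5  ⊔preds=[0,2]  new=[-1,3]  old=⊥  +wl: 2,3
  step 7. node 0  ⊔preds=[-1,3]  new=[-2,2]  old=[0,0]  +wl: 5
  step 8. node 2  ⊔preds=[-2,3]  new=[-3,3]  old=[-1,3]  +wl: 
  step 9. node 3  ⊔preds=[-3,3]  new=[-3,2]  stable
  step 10. node 5  ⊔preds=[-2,2]  new=[-3,3]  old=[-1,3]  +wl: 0,2,3
  step 11. node 0  ⊔preds=[-3,3]  new=[-3,2]  old=[-2,2]  +wl: 5
  step 12. node 2  ⊔preds=[-3,3]  new=[-3,3]  stable
  step 13. node 3  ⊔preds=[-3,3]  new=[-3,2]  stable
  step 14. node 5  ⊔preds=[-3,2]  new=[-3,3]  stable

Least fixpoint reached:
  node 0: [-3,2]
  node 1: [1,2]
  node 2: [-3,3]
  node 3: [-3,2]
  node 4: [1,1]
  node 5: [-3,3]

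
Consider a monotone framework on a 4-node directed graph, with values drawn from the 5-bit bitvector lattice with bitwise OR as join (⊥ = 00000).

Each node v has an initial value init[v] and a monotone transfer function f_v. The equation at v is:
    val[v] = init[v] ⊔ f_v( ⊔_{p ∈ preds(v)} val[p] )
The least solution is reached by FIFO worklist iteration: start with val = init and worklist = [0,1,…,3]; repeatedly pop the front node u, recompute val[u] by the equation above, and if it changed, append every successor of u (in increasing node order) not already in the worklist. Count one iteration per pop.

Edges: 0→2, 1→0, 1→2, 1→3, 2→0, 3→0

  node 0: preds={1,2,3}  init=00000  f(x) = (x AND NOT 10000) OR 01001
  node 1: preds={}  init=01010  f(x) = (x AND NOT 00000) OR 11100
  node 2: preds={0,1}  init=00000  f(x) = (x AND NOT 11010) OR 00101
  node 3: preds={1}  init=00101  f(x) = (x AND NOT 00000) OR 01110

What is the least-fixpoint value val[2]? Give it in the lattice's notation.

00101

Worklist (5 pops):
  #1 pop 0: in=01111 → 01111 (was 00000); enqueue []
  #2 pop 1: in=00000 → 11110 (was 01010); enqueue [0]
  #3 pop 2: in=11111 → 00101 (was 00000); enqueue []
  #4 pop 3: in=11110 → 11111 (was 00101); enqueue []
  #5 pop 0: in=11111 → 01111 (no change)

Fixpoint:
  val[0] = 01111
  val[1] = 11110
  val[2] = 00101
  val[3] = 11111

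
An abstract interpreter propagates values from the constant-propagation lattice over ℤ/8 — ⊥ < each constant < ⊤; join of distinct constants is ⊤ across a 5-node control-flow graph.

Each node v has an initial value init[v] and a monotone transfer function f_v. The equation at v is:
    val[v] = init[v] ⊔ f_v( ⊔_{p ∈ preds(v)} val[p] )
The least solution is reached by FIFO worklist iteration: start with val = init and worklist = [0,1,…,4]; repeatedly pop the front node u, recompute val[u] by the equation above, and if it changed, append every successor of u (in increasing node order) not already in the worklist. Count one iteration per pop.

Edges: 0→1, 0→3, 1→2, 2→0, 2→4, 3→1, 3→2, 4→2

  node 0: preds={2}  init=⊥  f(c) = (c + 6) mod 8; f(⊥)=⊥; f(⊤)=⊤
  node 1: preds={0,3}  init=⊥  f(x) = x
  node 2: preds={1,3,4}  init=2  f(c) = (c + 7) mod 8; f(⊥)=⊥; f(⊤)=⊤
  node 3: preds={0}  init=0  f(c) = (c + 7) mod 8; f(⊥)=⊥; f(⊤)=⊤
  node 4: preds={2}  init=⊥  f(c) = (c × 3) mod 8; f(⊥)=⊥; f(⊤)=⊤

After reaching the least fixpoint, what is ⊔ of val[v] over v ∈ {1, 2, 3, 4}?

Worklist (9 pops):
  #1 pop 0: in=2 → 0 (was ⊥); enqueue []
  #2 pop 1: in=0 → 0 (was ⊥); enqueue []
  #3 pop 2: in=0 → ⊤ (was 2); enqueue [0]
  #4 pop 3: in=0 → ⊤ (was 0); enqueue [1,2]
  #5 pop 4: in=⊤ → ⊤ (was ⊥); enqueue []
  #6 pop 0: in=⊤ → ⊤ (was 0); enqueue [3]
  #7 pop 1: in=⊤ → ⊤ (was 0); enqueue []
  #8 pop 2: in=⊤ → ⊤ (no change)
  #9 pop 3: in=⊤ → ⊤ (no change)

Fixpoint:
  val[0] = ⊤
  val[1] = ⊤
  val[2] = ⊤
  val[3] = ⊤
  val[4] = ⊤

⊤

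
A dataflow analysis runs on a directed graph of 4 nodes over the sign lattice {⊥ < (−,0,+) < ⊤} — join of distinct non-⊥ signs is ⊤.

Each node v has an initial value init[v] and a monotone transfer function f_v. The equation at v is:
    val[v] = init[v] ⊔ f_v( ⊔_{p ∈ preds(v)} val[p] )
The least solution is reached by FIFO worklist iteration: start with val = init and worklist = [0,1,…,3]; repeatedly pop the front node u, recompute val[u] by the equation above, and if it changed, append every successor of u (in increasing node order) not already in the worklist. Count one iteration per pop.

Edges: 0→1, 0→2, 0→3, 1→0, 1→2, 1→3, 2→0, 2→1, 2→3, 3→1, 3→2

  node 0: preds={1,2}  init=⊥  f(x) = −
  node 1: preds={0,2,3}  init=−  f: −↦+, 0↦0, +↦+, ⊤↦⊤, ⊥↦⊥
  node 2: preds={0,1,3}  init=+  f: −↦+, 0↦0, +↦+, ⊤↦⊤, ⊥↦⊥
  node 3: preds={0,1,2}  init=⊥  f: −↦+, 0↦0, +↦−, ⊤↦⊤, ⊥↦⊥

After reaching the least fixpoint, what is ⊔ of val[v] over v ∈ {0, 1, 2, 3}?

Iteration log — 7 steps:
  step 1. node 0  ⊔preds=⊤  new=−  old=⊥  +wl: 
  step 2. node 1  ⊔preds=⊤  new=⊤  old=−  +wl: 0
  step 3. node 2  ⊔preds=⊤  new=⊤  old=+  +wl: 1
  step 4. node 3  ⊔preds=⊤  new=⊤  old=⊥  +wl: 2
  step 5. node 0  ⊔preds=⊤  new=−  stable
  step 6. node 1  ⊔preds=⊤  new=⊤  stable
  step 7. node 2  ⊔preds=⊤  new=⊤  stable

Least fixpoint reached:
  node 0: −
  node 1: ⊤
  node 2: ⊤
  node 3: ⊤

⊤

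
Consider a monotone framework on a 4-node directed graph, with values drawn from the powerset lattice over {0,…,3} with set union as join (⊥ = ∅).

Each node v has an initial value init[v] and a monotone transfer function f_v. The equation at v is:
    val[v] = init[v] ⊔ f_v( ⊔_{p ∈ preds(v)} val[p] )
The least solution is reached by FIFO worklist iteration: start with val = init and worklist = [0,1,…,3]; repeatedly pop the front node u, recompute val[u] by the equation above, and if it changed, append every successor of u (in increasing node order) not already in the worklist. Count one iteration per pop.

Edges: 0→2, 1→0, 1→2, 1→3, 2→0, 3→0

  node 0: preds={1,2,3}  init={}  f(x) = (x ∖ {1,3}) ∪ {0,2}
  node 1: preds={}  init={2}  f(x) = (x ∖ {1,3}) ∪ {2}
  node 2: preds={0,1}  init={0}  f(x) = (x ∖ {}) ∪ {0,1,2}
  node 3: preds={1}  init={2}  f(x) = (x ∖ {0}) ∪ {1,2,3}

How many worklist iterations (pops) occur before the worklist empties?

Worklist (5 pops):
  #1 pop 0: in={0,2} → {0,2} (was {}); enqueue []
  #2 pop 1: in={} → {2} (no change)
  #3 pop 2: in={0,2} → {0,1,2} (was {0}); enqueue [0]
  #4 pop 3: in={2} → {1,2,3} (was {2}); enqueue []
  #5 pop 0: in={0,1,2,3} → {0,2} (no change)

Fixpoint:
  val[0] = {0,2}
  val[1] = {2}
  val[2] = {0,1,2}
  val[3] = {1,2,3}

5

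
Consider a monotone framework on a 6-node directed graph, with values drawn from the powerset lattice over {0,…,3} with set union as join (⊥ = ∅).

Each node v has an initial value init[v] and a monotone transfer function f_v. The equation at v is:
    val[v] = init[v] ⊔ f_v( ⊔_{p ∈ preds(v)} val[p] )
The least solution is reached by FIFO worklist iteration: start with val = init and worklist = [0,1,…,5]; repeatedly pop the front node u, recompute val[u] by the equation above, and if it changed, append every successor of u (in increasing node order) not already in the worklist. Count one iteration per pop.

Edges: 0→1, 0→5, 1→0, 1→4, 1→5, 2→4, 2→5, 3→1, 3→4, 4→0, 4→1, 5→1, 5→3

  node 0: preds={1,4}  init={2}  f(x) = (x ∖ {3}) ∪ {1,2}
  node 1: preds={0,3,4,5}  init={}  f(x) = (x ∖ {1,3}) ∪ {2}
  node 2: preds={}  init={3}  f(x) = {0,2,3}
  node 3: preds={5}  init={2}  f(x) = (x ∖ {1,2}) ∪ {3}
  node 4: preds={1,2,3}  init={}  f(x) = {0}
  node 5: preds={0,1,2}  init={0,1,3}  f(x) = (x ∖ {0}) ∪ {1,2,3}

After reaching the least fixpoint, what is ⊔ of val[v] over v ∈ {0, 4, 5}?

{0,1,2,3}

Iteration log — 10 steps:
  step 1. node 0  ⊔preds={}  new={1,2}  old={2}  +wl: 
  step 2. node 1  ⊔preds={0,1,2,3}  new={0,2}  old={}  +wl: 0
  step 3. node 2  ⊔preds={}  new={0,2,3}  old={3}  +wl: 
  step 4. node 3  ⊔preds={0,1,3}  new={0,2,3}  old={2}  +wl: 1
  step 5. node 4  ⊔preds={0,2,3}  new={0}  old={}  +wl: 
  step 6. node 5  ⊔preds={0,1,2,3}  new={0,1,2,3}  old={0,1,3}  +wl: 3
  step 7. node 0  ⊔preds={0,2}  new={0,1,2}  old={1,2}  +wl: 5
  step 8. node 1  ⊔preds={0,1,2,3}  new={0,2}  stable
  step 9. node 3  ⊔preds={0,1,2,3}  new={0,2,3}  stable
  step 10. node 5  ⊔preds={0,1,2,3}  new={0,1,2,3}  stable

Least fixpoint reached:
  node 0: {0,1,2}
  node 1: {0,2}
  node 2: {0,2,3}
  node 3: {0,2,3}
  node 4: {0}
  node 5: {0,1,2,3}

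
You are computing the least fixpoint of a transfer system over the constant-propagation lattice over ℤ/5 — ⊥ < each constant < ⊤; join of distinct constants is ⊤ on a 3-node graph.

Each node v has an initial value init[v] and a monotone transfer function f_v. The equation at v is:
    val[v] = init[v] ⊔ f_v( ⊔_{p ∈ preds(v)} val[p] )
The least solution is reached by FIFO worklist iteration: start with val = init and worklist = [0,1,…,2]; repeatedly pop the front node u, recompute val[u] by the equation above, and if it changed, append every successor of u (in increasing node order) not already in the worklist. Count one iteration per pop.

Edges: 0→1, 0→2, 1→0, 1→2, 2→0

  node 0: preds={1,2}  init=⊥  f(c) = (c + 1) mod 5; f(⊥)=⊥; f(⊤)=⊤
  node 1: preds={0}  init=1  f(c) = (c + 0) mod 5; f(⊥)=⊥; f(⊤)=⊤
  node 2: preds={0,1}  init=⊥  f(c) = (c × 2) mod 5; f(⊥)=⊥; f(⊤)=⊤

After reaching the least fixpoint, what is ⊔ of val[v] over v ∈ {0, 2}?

⊤

Worklist (6 pops):
  #1 pop 0: in=1 → 2 (was ⊥); enqueue []
  #2 pop 1: in=2 → ⊤ (was 1); enqueue [0]
  #3 pop 2: in=⊤ → ⊤ (was ⊥); enqueue []
  #4 pop 0: in=⊤ → ⊤ (was 2); enqueue [1,2]
  #5 pop 1: in=⊤ → ⊤ (no change)
  #6 pop 2: in=⊤ → ⊤ (no change)

Fixpoint:
  val[0] = ⊤
  val[1] = ⊤
  val[2] = ⊤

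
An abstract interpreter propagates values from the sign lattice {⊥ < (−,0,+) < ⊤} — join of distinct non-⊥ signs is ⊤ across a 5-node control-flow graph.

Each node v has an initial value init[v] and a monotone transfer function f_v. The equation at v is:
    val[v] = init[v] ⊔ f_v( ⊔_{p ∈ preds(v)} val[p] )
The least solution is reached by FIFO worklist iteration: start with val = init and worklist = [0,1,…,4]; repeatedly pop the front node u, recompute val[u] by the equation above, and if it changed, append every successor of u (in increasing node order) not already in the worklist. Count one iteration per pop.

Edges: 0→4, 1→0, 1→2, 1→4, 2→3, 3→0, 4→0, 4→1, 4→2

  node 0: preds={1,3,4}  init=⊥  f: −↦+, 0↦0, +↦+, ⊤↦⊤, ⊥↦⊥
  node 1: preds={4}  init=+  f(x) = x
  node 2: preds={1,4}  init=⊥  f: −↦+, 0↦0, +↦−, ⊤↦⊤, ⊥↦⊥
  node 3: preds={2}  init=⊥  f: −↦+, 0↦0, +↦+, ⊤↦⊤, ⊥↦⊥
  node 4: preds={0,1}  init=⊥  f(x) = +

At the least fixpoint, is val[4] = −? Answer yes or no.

Trace (8 dequeues):
  [1] u=0 | in + | out + | prev ⊥ | push {}
  [2] u=1 | in ⊥ | out + | ==
  [3] u=2 | in + | out − | prev ⊥ | push {}
  [4] u=3 | in − | out + | prev ⊥ | push {0}
  [5] u=4 | in + | out + | prev ⊥ | push {1,2}
  [6] u=0 | in + | out + | ==
  [7] u=1 | in + | out + | ==
  [8] u=2 | in + | out − | ==

Converged values:
  [0] +
  [1] +
  [2] −
  [3] +
  [4] +

no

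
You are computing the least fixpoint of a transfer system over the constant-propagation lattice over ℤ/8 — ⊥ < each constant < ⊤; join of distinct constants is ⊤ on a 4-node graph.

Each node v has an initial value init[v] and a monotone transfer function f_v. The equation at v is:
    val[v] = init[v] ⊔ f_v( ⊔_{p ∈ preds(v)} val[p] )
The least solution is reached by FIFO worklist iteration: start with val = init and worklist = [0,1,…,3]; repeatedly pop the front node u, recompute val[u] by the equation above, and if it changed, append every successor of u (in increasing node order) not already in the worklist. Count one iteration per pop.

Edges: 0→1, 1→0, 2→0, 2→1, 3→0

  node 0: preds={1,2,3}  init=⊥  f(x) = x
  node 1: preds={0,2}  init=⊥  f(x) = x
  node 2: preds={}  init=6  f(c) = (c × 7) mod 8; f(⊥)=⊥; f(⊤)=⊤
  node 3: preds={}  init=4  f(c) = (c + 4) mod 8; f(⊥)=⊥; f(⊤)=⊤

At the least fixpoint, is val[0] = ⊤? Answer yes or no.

yes

Iteration log — 5 steps:
  step 1. node 0  ⊔preds=⊤  new=⊤  old=⊥  +wl: 
  step 2. node 1  ⊔preds=⊤  new=⊤  old=⊥  +wl: 0
  step 3. node 2  ⊔preds=⊥  new=6  stable
  step 4. node 3  ⊔preds=⊥  new=4  stable
  step 5. node 0  ⊔preds=⊤  new=⊤  stable

Least fixpoint reached:
  node 0: ⊤
  node 1: ⊤
  node 2: 6
  node 3: 4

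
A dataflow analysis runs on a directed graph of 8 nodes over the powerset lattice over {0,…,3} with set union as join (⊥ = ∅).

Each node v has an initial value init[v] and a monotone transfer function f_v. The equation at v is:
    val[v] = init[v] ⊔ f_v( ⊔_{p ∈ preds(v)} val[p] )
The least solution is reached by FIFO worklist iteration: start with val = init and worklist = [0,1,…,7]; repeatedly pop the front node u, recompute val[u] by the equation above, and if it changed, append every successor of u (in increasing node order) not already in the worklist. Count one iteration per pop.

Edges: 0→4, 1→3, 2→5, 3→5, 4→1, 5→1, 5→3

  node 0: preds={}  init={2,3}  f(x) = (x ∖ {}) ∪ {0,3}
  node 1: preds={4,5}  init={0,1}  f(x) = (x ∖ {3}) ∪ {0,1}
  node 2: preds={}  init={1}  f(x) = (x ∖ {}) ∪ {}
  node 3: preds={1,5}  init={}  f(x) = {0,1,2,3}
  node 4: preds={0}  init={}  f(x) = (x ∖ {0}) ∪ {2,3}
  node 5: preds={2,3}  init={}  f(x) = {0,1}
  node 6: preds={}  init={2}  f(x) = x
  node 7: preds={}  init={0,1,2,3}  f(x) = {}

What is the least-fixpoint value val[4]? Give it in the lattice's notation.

{2,3}

Iteration log — 10 steps:
  step 1. node 0  ⊔preds={}  new={0,2,3}  old={2,3}  +wl: 
  step 2. node 1  ⊔preds={}  new={0,1}  stable
  step 3. node 2  ⊔preds={}  new={1}  stable
  step 4. node 3  ⊔preds={0,1}  new={0,1,2,3}  old={}  +wl: 
  step 5. node 4  ⊔preds={0,2,3}  new={2,3}  old={}  +wl: 1
  step 6. node 5  ⊔preds={0,1,2,3}  new={0,1}  old={}  +wl: 3
  step 7. node 6  ⊔preds={}  new={2}  stable
  step 8. node 7  ⊔preds={}  new={0,1,2,3}  stable
  step 9. node 1  ⊔preds={0,1,2,3}  new={0,1,2}  old={0,1}  +wl: 
  step 10. node 3  ⊔preds={0,1,2}  new={0,1,2,3}  stable

Least fixpoint reached:
  node 0: {0,2,3}
  node 1: {0,1,2}
  node 2: {1}
  node 3: {0,1,2,3}
  node 4: {2,3}
  node 5: {0,1}
  node 6: {2}
  node 7: {0,1,2,3}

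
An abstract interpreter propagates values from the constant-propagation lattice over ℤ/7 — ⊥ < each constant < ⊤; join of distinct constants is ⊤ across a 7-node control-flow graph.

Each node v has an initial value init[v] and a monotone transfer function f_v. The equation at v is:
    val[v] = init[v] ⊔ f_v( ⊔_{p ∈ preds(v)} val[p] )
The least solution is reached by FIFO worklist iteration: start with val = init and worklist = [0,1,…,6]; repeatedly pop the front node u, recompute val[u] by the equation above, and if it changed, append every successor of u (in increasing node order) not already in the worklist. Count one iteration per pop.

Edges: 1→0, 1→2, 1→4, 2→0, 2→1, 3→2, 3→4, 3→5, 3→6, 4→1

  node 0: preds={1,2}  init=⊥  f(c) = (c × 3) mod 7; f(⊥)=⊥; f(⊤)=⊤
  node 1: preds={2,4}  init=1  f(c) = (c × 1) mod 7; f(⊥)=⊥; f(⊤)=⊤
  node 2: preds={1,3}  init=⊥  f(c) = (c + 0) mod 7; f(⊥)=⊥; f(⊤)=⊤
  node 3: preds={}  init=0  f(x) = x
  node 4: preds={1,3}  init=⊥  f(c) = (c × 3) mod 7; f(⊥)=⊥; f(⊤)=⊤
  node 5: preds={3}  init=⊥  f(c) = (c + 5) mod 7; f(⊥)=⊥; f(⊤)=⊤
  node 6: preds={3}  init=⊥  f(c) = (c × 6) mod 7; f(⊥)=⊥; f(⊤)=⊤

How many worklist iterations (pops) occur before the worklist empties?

12

Iteration log — 12 steps:
  step 1. node 0  ⊔preds=1  new=3  old=⊥  +wl: 
  step 2. node 1  ⊔preds=⊥  new=1  stable
  step 3. node 2  ⊔preds=⊤  new=⊤  old=⊥  +wl: 0,1
  step 4. node 3  ⊔preds=⊥  new=0  stable
  step 5. node 4  ⊔preds=⊤  new=⊤  old=⊥  +wl: 
  step 6. node 5  ⊔preds=0  new=5  old=⊥  +wl: 
  step 7. node 6  ⊔preds=0  new=0  old=⊥  +wl: 
  step 8. node 0  ⊔preds=⊤  new=⊤  old=3  +wl: 
  step 9. node 1  ⊔preds=⊤  new=⊤  old=1  +wl: 0,2,4
  step 10. node 0  ⊔preds=⊤  new=⊤  stable
  step 11. node 2  ⊔preds=⊤  new=⊤  stable
  step 12. node 4  ⊔preds=⊤  new=⊤  stable

Least fixpoint reached:
  node 0: ⊤
  node 1: ⊤
  node 2: ⊤
  node 3: 0
  node 4: ⊤
  node 5: 5
  node 6: 0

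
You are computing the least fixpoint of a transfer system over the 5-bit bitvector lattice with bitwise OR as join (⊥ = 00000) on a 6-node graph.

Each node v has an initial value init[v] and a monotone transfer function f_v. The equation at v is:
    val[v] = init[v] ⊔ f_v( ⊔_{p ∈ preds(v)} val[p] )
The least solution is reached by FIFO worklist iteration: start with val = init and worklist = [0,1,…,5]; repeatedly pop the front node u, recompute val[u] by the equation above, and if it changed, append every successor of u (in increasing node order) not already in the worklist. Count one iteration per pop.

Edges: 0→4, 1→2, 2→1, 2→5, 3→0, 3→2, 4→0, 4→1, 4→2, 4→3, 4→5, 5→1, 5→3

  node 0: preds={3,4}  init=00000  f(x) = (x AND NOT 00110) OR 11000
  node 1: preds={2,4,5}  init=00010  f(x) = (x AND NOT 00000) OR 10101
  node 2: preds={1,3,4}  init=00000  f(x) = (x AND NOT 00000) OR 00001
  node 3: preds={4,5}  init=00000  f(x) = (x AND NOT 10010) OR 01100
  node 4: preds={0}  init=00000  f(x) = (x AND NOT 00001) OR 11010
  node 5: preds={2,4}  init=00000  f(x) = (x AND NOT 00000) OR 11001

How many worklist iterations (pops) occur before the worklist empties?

15

Worklist (15 pops):
  #1 pop 0: in=00000 → 11000 (was 00000); enqueue []
  #2 pop 1: in=00000 → 10111 (was 00010); enqueue []
  #3 pop 2: in=10111 → 10111 (was 00000); enqueue [1]
  #4 pop 3: in=00000 → 01100 (was 00000); enqueue [0,2]
  #5 pop 4: in=11000 → 11010 (was 00000); enqueue [3]
  #6 pop 5: in=11111 → 11111 (was 00000); enqueue []
  #7 pop 1: in=11111 → 11111 (was 10111); enqueue []
  #8 pop 0: in=11110 → 11000 (no change)
  #9 pop 2: in=11111 → 11111 (was 10111); enqueue [1,5]
  #10 pop 3: in=11111 → 01101 (was 01100); enqueue [0,2]
  #11 pop 1: in=11111 → 11111 (no change)
  #12 pop 5: in=11111 → 11111 (no change)
  #13 pop 0: in=11111 → 11001 (was 11000); enqueue [4]
  #14 pop 2: in=11111 → 11111 (no change)
  #15 pop 4: in=11001 → 11010 (no change)

Fixpoint:
  val[0] = 11001
  val[1] = 11111
  val[2] = 11111
  val[3] = 01101
  val[4] = 11010
  val[5] = 11111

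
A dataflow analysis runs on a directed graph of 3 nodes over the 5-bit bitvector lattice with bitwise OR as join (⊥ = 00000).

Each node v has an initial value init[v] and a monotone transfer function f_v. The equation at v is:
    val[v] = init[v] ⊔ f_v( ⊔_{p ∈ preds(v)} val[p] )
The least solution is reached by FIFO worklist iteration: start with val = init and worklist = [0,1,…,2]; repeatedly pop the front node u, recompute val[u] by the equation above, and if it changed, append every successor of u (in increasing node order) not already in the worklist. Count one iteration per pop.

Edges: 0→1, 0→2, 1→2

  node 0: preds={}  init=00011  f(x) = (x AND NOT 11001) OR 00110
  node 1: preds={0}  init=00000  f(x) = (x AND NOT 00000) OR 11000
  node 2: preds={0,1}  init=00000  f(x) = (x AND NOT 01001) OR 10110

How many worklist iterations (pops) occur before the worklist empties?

3

Worklist (3 pops):
  #1 pop 0: in=00000 → 00111 (was 00011); enqueue []
  #2 pop 1: in=00111 → 11111 (was 00000); enqueue []
  #3 pop 2: in=11111 → 10110 (was 00000); enqueue []

Fixpoint:
  val[0] = 00111
  val[1] = 11111
  val[2] = 10110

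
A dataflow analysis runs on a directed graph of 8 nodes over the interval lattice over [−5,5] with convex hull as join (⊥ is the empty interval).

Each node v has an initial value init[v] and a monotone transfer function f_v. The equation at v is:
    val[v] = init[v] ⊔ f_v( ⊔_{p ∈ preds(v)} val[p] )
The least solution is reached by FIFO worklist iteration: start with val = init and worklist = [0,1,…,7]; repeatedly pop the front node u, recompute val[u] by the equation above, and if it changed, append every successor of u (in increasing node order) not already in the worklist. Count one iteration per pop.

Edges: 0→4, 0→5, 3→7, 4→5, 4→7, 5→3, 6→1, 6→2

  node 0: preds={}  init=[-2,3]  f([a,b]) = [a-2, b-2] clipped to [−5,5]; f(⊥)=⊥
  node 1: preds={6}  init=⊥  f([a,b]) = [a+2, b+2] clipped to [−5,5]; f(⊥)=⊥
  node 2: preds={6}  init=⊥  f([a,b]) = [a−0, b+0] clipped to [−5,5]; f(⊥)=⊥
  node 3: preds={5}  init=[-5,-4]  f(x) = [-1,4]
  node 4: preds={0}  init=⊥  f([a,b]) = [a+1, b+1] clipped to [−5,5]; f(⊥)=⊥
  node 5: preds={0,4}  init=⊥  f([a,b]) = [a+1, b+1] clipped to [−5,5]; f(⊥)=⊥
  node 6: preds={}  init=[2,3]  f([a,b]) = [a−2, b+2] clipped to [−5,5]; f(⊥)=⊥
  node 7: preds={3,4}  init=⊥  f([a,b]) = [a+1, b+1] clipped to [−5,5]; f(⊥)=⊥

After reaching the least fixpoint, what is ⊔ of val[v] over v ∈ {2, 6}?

Trace (9 dequeues):
  [1] u=0 | in ⊥ | out [-2,3] | ==
  [2] u=1 | in [2,3] | out [4,5] | prev ⊥ | push {}
  [3] u=2 | in [2,3] | out [2,3] | prev ⊥ | push {}
  [4] u=3 | in ⊥ | out [-5,4] | prev [-5,-4] | push {}
  [5] u=4 | in [-2,3] | out [-1,4] | prev ⊥ | push {}
  [6] u=5 | in [-2,4] | out [-1,5] | prev ⊥ | push {3}
  [7] u=6 | in ⊥ | out [2,3] | ==
  [8] u=7 | in [-5,4] | out [-4,5] | prev ⊥ | push {}
  [9] u=3 | in [-1,5] | out [-5,4] | ==

Converged values:
  [0] [-2,3]
  [1] [4,5]
  [2] [2,3]
  [3] [-5,4]
  [4] [-1,4]
  [5] [-1,5]
  [6] [2,3]
  [7] [-4,5]

[2,3]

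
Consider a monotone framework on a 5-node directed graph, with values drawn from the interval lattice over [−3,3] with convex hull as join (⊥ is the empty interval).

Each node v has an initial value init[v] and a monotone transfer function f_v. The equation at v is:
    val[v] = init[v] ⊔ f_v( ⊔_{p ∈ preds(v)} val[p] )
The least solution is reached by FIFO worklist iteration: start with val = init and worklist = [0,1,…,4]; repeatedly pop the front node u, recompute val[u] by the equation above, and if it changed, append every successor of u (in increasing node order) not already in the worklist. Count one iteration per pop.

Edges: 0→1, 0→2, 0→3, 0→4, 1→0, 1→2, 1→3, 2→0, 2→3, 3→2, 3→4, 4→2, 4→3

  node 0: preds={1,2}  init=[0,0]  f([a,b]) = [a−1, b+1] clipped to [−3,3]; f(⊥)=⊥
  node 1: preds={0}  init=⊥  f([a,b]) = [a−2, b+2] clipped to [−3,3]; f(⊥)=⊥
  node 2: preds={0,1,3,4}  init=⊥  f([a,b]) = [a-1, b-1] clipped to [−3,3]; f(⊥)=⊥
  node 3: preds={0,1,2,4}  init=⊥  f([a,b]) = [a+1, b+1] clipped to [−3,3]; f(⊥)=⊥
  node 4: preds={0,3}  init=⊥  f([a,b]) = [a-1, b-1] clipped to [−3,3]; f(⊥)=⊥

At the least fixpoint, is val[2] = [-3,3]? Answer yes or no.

no

Worklist (13 pops):
  #1 pop 0: in=⊥ → [0,0] (no change)
  #2 pop 1: in=[0,0] → [-2,2] (was ⊥); enqueue [0]
  #3 pop 2: in=[-2,2] → [-3,1] (was ⊥); enqueue []
  #4 pop 3: in=[-3,2] → [-2,3] (was ⊥); enqueue [2]
  #5 pop 4: in=[-2,3] → [-3,2] (was ⊥); enqueue [3]
  #6 pop 0: in=[-3,2] → [-3,3] (was [0,0]); enqueue [1,4]
  #7 pop 2: in=[-3,3] → [-3,2] (was [-3,1]); enqueue [0]
  #8 pop 3: in=[-3,3] → [-2,3] (no change)
  #9 pop 1: in=[-3,3] → [-3,3] (was [-2,2]); enqueue [2,3]
  #10 pop 4: in=[-3,3] → [-3,2] (no change)
  #11 pop 0: in=[-3,3] → [-3,3] (no change)
  #12 pop 2: in=[-3,3] → [-3,2] (no change)
  #13 pop 3: in=[-3,3] → [-2,3] (no change)

Fixpoint:
  val[0] = [-3,3]
  val[1] = [-3,3]
  val[2] = [-3,2]
  val[3] = [-2,3]
  val[4] = [-3,2]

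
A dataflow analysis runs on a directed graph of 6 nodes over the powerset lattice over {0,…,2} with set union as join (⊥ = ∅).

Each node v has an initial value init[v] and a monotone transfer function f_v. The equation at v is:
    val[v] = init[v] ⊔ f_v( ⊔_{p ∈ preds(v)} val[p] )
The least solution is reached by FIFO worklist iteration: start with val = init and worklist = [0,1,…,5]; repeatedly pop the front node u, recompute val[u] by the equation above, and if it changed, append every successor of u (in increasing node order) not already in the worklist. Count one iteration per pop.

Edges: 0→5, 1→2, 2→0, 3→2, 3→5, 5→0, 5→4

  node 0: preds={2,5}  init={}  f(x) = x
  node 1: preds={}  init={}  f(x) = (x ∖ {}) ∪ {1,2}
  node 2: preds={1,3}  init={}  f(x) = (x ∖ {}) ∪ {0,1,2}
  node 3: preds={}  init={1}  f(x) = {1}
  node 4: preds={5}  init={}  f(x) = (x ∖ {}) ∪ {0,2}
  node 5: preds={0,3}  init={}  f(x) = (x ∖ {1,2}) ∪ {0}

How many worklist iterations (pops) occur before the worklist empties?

9

Iteration log — 9 steps:
  step 1. node 0  ⊔preds={}  new={}  stable
  step 2. node 1  ⊔preds={}  new={1,2}  old={}  +wl: 
  step 3. node 2  ⊔preds={1,2}  new={0,1,2}  old={}  +wl: 0
  step 4. node 3  ⊔preds={}  new={1}  stable
  step 5. node 4  ⊔preds={}  new={0,2}  old={}  +wl: 
  step 6. node 5  ⊔preds={1}  new={0}  old={}  +wl: 4
  step 7. node 0  ⊔preds={0,1,2}  new={0,1,2}  old={}  +wl: 5
  step 8. node 4  ⊔preds={0}  new={0,2}  stable
  step 9. node 5  ⊔preds={0,1,2}  new={0}  stable

Least fixpoint reached:
  node 0: {0,1,2}
  node 1: {1,2}
  node 2: {0,1,2}
  node 3: {1}
  node 4: {0,2}
  node 5: {0}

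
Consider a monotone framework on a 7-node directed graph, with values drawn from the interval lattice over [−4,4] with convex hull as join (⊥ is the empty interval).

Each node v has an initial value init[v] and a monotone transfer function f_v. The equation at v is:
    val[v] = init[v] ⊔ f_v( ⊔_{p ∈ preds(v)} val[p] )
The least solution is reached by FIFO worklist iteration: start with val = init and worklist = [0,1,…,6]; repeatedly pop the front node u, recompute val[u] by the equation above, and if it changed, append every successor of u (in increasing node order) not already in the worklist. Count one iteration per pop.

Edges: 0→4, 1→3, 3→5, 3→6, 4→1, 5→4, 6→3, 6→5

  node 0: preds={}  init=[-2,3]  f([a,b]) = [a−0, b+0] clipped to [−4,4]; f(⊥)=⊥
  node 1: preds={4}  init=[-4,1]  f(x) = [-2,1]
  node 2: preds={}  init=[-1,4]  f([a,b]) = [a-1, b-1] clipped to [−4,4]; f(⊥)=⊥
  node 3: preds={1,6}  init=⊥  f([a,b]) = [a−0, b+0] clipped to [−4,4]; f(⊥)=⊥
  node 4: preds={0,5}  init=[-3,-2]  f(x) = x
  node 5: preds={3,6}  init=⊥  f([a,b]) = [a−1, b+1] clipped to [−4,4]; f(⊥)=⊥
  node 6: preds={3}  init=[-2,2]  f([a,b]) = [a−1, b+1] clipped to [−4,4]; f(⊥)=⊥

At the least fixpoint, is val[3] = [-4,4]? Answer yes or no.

Iteration log — 18 steps:
  step 1. node 0  ⊔preds=⊥  new=[-2,3]  stable
  step 2. node 1  ⊔preds=[-3,-2]  new=[-4,1]  stable
  step 3. node 2  ⊔preds=⊥  new=[-1,4]  stable
  step 4. node 3  ⊔preds=[-4,2]  new=[-4,2]  old=⊥  +wl: 
  step 5. node 4  ⊔preds=[-2,3]  new=[-3,3]  old=[-3,-2]  +wl: 1
  step 6. node 5  ⊔preds=[-4,2]  new=[-4,3]  old=⊥  +wl: 4
  step 7. node 6  ⊔preds=[-4,2]  new=[-4,3]  old=[-2,2]  +wl: 3,5
  step 8. node 1  ⊔preds=[-3,3]  new=[-4,1]  stable
  step 9. node 4  ⊔preds=[-4,3]  new=[-4,3]  old=[-3,3]  +wl: 1
  step 10. node 3  ⊔preds=[-4,3]  new=[-4,3]  old=[-4,2]  +wl: 6
  step 11. node 5  ⊔preds=[-4,3]  new=[-4,4]  old=[-4,3]  +wl: 4
  step 12. node 1  ⊔preds=[-4,3]  new=[-4,1]  stable
  step 13. node 6  ⊔preds=[-4,3]  new=[-4,4]  old=[-4,3]  +wl: 3,5
  step 14. node 4  ⊔preds=[-4,4]  new=[-4,4]  old=[-4,3]  +wl: 1
  step 15. node 3  ⊔preds=[-4,4]  new=[-4,4]  old=[-4,3]  +wl: 6
  step 16. node 5  ⊔preds=[-4,4]  new=[-4,4]  stable
  step 17. node 1  ⊔preds=[-4,4]  new=[-4,1]  stable
  step 18. node 6  ⊔preds=[-4,4]  new=[-4,4]  stable

Least fixpoint reached:
  node 0: [-2,3]
  node 1: [-4,1]
  node 2: [-1,4]
  node 3: [-4,4]
  node 4: [-4,4]
  node 5: [-4,4]
  node 6: [-4,4]

yes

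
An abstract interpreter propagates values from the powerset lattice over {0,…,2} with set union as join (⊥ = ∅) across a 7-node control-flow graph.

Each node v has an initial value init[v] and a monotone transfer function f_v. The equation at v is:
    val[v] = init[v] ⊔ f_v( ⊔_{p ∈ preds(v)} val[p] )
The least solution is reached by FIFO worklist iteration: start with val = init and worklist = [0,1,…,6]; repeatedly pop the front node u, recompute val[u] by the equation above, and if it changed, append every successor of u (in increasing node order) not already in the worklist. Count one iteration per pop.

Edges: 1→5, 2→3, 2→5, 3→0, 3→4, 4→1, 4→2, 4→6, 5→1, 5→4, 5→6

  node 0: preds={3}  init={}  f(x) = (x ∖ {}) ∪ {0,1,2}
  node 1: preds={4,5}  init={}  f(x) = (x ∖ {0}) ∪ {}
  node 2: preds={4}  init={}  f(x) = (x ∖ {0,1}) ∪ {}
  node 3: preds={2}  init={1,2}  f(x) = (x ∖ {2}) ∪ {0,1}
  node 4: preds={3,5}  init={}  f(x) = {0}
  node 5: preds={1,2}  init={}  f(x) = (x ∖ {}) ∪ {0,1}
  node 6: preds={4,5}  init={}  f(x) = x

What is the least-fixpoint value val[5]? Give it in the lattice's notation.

{0,1}

Trace (12 dequeues):
  [1] u=0 | in {1,2} | out {0,1,2} | prev {} | push {}
  [2] u=1 | in {} | out {} | ==
  [3] u=2 | in {} | out {} | ==
  [4] u=3 | in {} | out {0,1,2} | prev {1,2} | push {0}
  [5] u=4 | in {0,1,2} | out {0} | prev {} | push {1,2}
  [6] u=5 | in {} | out {0,1} | prev {} | push {4}
  [7] u=6 | in {0,1} | out {0,1} | prev {} | push {}
  [8] u=0 | in {0,1,2} | out {0,1,2} | ==
  [9] u=1 | in {0,1} | out {1} | prev {} | push {5}
  [10] u=2 | in {0} | out {} | ==
  [11] u=4 | in {0,1,2} | out {0} | ==
  [12] u=5 | in {1} | out {0,1} | ==

Converged values:
  [0] {0,1,2}
  [1] {1}
  [2] {}
  [3] {0,1,2}
  [4] {0}
  [5] {0,1}
  [6] {0,1}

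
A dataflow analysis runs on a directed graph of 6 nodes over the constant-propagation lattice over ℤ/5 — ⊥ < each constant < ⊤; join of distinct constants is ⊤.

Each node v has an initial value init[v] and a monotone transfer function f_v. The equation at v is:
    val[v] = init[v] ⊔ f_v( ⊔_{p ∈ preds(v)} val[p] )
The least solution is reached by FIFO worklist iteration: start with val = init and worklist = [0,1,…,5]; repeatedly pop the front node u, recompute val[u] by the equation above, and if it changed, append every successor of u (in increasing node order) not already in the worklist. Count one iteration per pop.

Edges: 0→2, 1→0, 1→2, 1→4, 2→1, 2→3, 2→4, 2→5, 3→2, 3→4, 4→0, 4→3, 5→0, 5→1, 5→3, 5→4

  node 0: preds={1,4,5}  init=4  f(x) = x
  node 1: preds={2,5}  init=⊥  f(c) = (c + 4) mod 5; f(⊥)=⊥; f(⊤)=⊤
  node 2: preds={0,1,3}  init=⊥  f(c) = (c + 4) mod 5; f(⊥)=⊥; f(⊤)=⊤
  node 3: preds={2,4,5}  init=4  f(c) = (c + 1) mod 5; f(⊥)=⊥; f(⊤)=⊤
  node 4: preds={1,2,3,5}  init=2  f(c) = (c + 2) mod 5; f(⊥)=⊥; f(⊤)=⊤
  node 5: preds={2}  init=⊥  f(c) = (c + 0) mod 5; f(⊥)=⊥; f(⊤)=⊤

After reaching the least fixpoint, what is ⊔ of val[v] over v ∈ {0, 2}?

Iteration log — 11 steps:
  step 1. node 0  ⊔preds=2  new=⊤  old=4  +wl: 
  step 2. node 1  ⊔preds=⊥  new=⊥  stable
  step 3. node 2  ⊔preds=⊤  new=⊤  old=⊥  +wl: 1
  step 4. node 3  ⊔preds=⊤  new=⊤  old=4  +wl: 2
  step 5. node 4  ⊔preds=⊤  new=⊤  old=2  +wl: 0,3
  step 6. node 5  ⊔preds=⊤  new=⊤  old=⊥  +wl: 4
  step 7. node 1  ⊔preds=⊤  new=⊤  old=⊥  +wl: 
  step 8. node 2  ⊔preds=⊤  new=⊤  stable
  step 9. node 0  ⊔preds=⊤  new=⊤  stable
  step 10. node 3  ⊔preds=⊤  new=⊤  stable
  step 11. node 4  ⊔preds=⊤  new=⊤  stable

Least fixpoint reached:
  node 0: ⊤
  node 1: ⊤
  node 2: ⊤
  node 3: ⊤
  node 4: ⊤
  node 5: ⊤

⊤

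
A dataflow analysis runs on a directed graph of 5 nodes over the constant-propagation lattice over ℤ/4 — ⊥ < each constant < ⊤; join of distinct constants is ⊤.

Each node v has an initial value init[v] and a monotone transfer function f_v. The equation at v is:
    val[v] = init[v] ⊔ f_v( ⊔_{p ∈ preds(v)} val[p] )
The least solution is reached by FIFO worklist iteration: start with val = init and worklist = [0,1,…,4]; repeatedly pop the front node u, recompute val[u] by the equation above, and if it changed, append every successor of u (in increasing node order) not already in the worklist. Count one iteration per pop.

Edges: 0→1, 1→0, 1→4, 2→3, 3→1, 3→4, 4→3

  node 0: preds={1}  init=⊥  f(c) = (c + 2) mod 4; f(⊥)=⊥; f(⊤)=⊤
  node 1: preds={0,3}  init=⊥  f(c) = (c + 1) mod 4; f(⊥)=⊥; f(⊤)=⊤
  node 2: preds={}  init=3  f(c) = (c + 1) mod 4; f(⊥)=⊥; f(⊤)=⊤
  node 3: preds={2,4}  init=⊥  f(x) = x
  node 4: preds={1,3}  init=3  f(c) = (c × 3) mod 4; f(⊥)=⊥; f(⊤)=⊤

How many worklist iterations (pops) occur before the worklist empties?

Worklist (13 pops):
  #1 pop 0: in=⊥ → ⊥ (no change)
  #2 pop 1: in=⊥ → ⊥ (no change)
  #3 pop 2: in=⊥ → 3 (no change)
  #4 pop 3: in=3 → 3 (was ⊥); enqueue [1]
  #5 pop 4: in=3 → ⊤ (was 3); enqueue [3]
  #6 pop 1: in=3 → 0 (was ⊥); enqueue [0,4]
  #7 pop 3: in=⊤ → ⊤ (was 3); enqueue [1]
  #8 pop 0: in=0 → 2 (was ⊥); enqueue []
  #9 pop 4: in=⊤ → ⊤ (no change)
  #10 pop 1: in=⊤ → ⊤ (was 0); enqueue [0,4]
  #11 pop 0: in=⊤ → ⊤ (was 2); enqueue [1]
  #12 pop 4: in=⊤ → ⊤ (no change)
  #13 pop 1: in=⊤ → ⊤ (no change)

Fixpoint:
  val[0] = ⊤
  val[1] = ⊤
  val[2] = 3
  val[3] = ⊤
  val[4] = ⊤

13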